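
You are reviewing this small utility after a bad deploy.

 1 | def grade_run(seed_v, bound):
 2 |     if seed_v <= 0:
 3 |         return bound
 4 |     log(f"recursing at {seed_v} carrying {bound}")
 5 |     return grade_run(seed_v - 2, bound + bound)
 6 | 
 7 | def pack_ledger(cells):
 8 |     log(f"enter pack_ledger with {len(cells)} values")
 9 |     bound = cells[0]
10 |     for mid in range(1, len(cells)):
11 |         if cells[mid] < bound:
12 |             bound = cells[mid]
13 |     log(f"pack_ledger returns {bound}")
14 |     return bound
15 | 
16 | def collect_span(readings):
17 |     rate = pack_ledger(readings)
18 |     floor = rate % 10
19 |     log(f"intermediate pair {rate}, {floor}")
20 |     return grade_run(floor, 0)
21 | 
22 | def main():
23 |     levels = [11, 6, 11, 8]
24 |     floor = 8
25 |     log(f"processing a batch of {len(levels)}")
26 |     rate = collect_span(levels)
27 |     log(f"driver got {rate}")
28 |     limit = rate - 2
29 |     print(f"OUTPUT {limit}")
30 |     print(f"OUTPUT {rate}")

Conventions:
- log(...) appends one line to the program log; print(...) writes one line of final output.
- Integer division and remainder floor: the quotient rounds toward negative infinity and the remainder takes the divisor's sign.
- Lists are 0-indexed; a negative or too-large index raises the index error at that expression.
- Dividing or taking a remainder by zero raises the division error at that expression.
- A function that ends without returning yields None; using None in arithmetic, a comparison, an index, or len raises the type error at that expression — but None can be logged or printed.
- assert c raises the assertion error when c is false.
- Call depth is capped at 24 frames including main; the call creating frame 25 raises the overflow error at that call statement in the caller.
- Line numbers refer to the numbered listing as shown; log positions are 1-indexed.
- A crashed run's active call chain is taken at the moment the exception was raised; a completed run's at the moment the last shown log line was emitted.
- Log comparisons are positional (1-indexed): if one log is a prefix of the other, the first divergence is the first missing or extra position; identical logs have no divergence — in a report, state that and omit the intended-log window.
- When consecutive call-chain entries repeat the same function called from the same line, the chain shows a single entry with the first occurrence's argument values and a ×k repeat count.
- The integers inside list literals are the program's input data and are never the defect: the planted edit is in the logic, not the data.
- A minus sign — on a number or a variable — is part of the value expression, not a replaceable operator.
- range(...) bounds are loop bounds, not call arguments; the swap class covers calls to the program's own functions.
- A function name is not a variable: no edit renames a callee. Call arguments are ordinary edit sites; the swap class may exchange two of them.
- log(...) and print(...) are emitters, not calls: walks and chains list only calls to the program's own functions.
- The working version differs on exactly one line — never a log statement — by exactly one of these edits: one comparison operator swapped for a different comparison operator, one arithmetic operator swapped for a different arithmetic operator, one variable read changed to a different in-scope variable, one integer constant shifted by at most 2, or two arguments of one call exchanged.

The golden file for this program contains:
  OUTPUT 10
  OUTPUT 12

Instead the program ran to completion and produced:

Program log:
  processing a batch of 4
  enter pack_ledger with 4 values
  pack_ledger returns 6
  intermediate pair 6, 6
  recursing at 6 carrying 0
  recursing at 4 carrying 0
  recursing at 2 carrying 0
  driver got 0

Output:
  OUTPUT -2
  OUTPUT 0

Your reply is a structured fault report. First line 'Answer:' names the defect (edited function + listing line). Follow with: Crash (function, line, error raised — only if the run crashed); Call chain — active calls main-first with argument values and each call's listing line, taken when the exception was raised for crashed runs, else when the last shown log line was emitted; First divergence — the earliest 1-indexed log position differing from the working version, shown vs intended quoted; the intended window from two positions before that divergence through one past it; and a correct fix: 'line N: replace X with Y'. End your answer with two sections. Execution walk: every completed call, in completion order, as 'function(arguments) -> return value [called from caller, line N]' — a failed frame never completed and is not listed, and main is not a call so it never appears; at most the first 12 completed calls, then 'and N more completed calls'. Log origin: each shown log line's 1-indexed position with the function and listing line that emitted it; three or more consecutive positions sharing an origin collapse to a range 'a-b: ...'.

Answer: the defect is in grade_run at line 5.
Key fact: The earliest visible damage is log position 6 — 'recursing at 4 carrying 0' rather than the intended 'recursing at 4 carrying 6'.
Call chain: main.
First divergence: position 6 — the shown line 'recursing at 4 carrying 0' should read 'recursing at 4 carrying 6'.
Intended log window:
  4: intermediate pair 6, 6
  5: recursing at 6 carrying 0
  6: recursing at 4 carrying 6
  7: recursing at 2 carrying 10
Execution walk:
  pack_ledger([11, 6, 11, 8]) -> 6  [called from collect_span, line 17]
  grade_run(0, 0) -> 0  [called from grade_run, line 5]
  grade_run(2, 0) -> 0  [called from grade_run, line 5]
  grade_run(4, 0) -> 0  [called from grade_run, line 5]
  grade_run(6, 0) -> 0  [called from collect_span, line 20]
  collect_span([11, 6, 11, 8]) -> 0  [called from main, line 26]
Origin of each log line:
  1 — main, line 25
  2 — pack_ledger, line 8
  3 — pack_ledger, line 13
  4 — collect_span, line 19
  5-7 — grade_run, line 4
  8 — main, line 27
A correct fix: line 5: replace `bound + bound` with `bound + seed_v`.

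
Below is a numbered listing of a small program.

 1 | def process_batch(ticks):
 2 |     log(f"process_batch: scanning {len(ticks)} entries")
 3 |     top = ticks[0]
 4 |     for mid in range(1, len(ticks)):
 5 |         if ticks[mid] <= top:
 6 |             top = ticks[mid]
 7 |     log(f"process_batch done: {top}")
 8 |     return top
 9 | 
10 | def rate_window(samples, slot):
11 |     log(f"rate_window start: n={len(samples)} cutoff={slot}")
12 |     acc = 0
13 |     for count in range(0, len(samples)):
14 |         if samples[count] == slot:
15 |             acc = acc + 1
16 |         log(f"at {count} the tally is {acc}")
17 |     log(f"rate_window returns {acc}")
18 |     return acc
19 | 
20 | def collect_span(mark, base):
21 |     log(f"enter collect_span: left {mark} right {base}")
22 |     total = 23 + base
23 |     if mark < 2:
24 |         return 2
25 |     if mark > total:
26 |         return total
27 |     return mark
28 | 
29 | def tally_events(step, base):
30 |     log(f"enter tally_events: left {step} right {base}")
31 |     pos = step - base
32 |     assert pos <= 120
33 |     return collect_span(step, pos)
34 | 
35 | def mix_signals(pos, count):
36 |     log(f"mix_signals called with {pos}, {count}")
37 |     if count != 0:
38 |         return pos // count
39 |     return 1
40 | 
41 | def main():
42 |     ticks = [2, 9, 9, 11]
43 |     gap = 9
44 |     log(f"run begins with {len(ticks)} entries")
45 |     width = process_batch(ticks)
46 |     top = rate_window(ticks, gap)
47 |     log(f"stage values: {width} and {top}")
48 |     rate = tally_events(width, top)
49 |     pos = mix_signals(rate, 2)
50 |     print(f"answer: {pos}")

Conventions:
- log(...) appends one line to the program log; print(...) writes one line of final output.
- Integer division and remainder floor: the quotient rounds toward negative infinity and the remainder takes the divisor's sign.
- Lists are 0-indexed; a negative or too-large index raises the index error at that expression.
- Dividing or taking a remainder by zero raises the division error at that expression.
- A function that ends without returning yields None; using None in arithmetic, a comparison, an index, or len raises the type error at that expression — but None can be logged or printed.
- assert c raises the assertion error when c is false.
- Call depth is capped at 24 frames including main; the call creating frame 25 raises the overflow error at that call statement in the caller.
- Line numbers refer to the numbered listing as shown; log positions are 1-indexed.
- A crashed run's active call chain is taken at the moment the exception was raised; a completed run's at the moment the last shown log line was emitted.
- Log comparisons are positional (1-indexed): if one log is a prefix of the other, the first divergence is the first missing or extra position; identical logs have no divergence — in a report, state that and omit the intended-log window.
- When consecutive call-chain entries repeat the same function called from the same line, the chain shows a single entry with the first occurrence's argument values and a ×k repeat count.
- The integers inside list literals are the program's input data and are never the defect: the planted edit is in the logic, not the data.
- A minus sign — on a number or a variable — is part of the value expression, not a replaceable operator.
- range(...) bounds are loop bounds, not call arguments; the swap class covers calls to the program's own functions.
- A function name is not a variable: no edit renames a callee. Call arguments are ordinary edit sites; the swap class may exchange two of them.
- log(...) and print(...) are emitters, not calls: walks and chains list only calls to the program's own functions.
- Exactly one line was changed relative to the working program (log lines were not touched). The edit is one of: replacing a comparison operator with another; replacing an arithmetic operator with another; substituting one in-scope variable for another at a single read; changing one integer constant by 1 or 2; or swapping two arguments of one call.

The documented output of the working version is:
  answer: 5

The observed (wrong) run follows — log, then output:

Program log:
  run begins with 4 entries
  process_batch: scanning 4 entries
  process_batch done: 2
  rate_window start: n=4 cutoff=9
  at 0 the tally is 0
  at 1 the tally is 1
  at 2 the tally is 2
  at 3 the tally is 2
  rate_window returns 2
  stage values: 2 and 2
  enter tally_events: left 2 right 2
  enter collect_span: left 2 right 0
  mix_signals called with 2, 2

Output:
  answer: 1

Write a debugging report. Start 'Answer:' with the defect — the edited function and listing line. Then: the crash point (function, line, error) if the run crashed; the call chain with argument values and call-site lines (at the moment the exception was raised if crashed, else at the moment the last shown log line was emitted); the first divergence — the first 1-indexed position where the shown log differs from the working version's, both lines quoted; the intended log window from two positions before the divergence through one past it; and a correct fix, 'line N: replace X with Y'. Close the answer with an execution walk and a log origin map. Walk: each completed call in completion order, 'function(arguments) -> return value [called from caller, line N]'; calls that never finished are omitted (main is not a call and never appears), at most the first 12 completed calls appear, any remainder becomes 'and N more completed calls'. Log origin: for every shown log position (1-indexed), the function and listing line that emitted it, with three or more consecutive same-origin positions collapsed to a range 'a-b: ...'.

Answer: the defect is in process_batch at line 5.
Key observation: The earliest visible damage is log position 3 — 'process_batch done: 2' rather than the intended 'process_batch done: 11'.
Call chain: main -> mix_signals(2, 2) (called at line 49).
First divergence: position 3; shown 'process_batch done: 2' vs intended 'process_batch done: 11'.
Intended log window:
  1: run begins with 4 entries
  2: process_batch: scanning 4 entries
  3: process_batch done: 11
  4: rate_window start: n=4 cutoff=9
Execution walk:
  process_batch([2, 9, 9, 11]) -> 2  [called from main, line 45]
  rate_window([2, 9, 9, 11], 9) -> 2  [called from main, line 46]
  collect_span(2, 0) -> 2  [called from tally_events, line 33]
  tally_events(2, 2) -> 2  [called from main, line 48]
  mix_signals(2, 2) -> 1  [called from main, line 49]
Log origin:
  1: emitted by main (line 44)
  2: emitted by process_batch (line 2)
  3: emitted by process_batch (line 7)
  4: emitted by rate_window (line 11)
  5-8: emitted by rate_window (line 16)
  9: emitted by rate_window (line 17)
  10: emitted by main (line 47)
  11: emitted by tally_events (line 30)
  12: emitted by collect_span (line 21)
  13: emitted by mix_signals (line 36)
A correct fix: line 5: replace `<=` with `>`.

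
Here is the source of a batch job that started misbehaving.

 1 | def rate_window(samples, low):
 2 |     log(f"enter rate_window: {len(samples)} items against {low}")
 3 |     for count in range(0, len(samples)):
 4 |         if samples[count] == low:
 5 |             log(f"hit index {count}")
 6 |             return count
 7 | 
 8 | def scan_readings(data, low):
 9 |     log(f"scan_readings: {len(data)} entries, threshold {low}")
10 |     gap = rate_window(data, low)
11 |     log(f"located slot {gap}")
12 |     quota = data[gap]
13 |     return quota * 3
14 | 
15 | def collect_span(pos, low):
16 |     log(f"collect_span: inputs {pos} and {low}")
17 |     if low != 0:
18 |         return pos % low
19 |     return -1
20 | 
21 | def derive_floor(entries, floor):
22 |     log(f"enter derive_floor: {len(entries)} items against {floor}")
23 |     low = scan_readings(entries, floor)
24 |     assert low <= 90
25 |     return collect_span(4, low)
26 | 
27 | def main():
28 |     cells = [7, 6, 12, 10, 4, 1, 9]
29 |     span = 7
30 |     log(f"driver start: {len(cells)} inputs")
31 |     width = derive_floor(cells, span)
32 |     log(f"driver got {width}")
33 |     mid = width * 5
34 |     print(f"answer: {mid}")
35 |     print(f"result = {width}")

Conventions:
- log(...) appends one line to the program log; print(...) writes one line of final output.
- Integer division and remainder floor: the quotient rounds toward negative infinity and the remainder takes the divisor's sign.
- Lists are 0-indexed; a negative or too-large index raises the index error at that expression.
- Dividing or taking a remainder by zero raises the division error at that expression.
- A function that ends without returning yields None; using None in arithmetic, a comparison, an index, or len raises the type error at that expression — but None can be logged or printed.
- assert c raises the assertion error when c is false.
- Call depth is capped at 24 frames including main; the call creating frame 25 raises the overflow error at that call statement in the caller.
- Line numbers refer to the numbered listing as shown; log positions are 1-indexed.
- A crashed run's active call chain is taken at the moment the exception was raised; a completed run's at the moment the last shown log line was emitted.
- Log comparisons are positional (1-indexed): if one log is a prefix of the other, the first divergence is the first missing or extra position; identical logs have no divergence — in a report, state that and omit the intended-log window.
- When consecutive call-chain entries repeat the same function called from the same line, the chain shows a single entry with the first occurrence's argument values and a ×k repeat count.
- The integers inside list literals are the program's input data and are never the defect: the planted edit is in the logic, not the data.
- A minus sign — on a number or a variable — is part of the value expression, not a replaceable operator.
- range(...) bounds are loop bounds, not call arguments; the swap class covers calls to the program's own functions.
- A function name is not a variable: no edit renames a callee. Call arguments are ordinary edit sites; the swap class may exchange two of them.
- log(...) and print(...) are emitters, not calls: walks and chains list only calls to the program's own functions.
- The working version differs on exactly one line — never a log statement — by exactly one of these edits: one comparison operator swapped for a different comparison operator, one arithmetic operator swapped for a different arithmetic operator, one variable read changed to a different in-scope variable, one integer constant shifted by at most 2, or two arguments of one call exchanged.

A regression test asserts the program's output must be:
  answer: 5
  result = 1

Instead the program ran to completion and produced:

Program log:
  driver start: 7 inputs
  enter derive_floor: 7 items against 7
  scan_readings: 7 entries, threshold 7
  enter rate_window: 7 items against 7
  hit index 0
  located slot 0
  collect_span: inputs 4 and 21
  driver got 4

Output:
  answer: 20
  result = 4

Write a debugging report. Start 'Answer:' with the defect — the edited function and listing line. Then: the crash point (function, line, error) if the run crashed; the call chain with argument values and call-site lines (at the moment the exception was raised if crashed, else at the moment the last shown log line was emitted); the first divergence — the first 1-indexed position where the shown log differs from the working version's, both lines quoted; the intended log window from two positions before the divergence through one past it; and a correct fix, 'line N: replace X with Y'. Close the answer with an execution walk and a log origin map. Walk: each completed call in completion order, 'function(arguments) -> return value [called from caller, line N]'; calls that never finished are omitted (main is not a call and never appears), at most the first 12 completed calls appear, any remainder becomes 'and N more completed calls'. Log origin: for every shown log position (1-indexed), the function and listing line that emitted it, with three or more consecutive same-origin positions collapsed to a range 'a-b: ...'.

Answer: the defect is in derive_floor at line 25.
Core observation: At log position 7 the runs split — shown 'collect_span: inputs 4 and 21', but the working version logs 'collect_span: inputs 21 and 4'.
Call chain: main.
First divergence: position 7 — shown 'collect_span: inputs 4 and 21', intended 'collect_span: inputs 21 and 4'.
Intended log window:
  5: hit index 0
  6: located slot 0
  7: collect_span: inputs 21 and 4
  8: driver got 1
Execution walk:
  rate_window([7, 6, 12, 10, 4, 1, 9], 7) -> 0  [called from scan_readings, line 10]
  scan_readings([7, 6, 12, 10, 4, 1, 9], 7) -> 21  [called from derive_floor, line 23]
  collect_span(4, 21) -> 4  [called from derive_floor, line 25]
  derive_floor([7, 6, 12, 10, 4, 1, 9], 7) -> 4  [called from main, line 31]
Log origin:
  1: logged in main at line 30
  2: logged in derive_floor at line 22
  3: logged in scan_readings at line 9
  4: logged in rate_window at line 2
  5: logged in rate_window at line 5
  6: logged in scan_readings at line 11
  7: logged in collect_span at line 16
  8: logged in main at line 32
A correct fix: line 25: replace `collect_span(4, low)` with `collect_span(low, 4)`.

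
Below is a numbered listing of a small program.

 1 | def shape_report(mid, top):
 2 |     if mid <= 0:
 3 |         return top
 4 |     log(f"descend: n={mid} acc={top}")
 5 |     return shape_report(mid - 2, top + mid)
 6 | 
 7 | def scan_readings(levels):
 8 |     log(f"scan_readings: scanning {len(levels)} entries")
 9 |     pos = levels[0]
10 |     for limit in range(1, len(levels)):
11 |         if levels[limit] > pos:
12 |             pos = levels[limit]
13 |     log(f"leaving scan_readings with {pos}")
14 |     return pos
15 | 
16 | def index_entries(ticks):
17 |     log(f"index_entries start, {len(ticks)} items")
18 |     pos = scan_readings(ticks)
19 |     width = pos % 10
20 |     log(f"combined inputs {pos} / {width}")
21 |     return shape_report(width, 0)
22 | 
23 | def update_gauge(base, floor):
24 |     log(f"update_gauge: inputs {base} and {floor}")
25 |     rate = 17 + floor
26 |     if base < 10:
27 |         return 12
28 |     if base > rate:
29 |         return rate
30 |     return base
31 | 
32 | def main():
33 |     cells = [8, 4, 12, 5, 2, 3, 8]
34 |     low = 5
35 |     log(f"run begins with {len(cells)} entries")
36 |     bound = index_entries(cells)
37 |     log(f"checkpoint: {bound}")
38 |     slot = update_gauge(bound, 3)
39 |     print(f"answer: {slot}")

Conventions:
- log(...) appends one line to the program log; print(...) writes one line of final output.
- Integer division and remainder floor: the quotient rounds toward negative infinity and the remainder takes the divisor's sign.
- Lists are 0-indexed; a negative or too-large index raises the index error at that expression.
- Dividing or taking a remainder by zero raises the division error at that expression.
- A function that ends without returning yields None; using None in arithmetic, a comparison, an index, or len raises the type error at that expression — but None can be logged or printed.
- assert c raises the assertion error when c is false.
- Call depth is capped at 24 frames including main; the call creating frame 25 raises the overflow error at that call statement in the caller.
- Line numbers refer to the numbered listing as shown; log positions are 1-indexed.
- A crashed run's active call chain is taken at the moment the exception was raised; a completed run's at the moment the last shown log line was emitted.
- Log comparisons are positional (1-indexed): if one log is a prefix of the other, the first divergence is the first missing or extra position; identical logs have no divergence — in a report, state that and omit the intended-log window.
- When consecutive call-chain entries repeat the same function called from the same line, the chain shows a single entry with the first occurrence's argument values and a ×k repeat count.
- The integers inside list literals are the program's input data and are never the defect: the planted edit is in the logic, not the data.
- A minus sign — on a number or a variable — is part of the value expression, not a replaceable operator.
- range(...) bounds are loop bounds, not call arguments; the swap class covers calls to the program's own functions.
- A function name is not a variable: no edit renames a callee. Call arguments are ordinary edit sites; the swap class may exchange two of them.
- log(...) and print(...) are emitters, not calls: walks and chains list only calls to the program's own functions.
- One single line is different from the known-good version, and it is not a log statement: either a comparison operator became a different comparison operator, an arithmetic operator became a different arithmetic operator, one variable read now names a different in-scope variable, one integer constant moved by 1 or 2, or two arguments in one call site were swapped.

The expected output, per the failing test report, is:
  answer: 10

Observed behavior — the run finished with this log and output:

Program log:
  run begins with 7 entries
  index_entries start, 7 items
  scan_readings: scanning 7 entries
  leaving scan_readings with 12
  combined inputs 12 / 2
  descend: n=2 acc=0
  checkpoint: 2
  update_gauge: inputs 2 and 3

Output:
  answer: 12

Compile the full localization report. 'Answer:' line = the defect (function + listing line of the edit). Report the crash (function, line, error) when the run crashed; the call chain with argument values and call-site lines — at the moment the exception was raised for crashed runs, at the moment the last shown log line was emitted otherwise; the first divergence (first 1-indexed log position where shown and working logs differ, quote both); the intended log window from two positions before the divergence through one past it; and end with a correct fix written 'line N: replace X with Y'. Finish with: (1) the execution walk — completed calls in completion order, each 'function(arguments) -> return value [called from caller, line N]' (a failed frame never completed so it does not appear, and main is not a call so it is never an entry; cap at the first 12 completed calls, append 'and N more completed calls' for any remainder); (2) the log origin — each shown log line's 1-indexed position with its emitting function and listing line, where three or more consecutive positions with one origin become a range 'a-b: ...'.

Answer: the defect is in update_gauge at line 27.
Core observation: The two runs log identically and part ways only at the printed values.
Call chain: main -> update_gauge(2, 3) (called at line 38).
First divergence: none — the logs agree in full.
Execution walk:
  scan_readings([8, 4, 12, 5, 2, 3, 8]) -> 12  [called from index_entries, line 18]
  shape_report(0, 2) -> 2  [called from shape_report, line 5]
  shape_report(2, 0) -> 2  [called from index_entries, line 21]
  index_entries([8, 4, 12, 5, 2, 3, 8]) -> 2  [called from main, line 36]
  update_gauge(2, 3) -> 12  [called from main, line 38]
Log origins:
  1 — main, line 35
  2 — index_entries, line 17
  3 — scan_readings, line 8
  4 — scan_readings, line 13
  5 — index_entries, line 20
  6 — shape_report, line 4
  7 — main, line 37
  8 — update_gauge, line 24
A correct fix: line 27: replace `12` with `10`.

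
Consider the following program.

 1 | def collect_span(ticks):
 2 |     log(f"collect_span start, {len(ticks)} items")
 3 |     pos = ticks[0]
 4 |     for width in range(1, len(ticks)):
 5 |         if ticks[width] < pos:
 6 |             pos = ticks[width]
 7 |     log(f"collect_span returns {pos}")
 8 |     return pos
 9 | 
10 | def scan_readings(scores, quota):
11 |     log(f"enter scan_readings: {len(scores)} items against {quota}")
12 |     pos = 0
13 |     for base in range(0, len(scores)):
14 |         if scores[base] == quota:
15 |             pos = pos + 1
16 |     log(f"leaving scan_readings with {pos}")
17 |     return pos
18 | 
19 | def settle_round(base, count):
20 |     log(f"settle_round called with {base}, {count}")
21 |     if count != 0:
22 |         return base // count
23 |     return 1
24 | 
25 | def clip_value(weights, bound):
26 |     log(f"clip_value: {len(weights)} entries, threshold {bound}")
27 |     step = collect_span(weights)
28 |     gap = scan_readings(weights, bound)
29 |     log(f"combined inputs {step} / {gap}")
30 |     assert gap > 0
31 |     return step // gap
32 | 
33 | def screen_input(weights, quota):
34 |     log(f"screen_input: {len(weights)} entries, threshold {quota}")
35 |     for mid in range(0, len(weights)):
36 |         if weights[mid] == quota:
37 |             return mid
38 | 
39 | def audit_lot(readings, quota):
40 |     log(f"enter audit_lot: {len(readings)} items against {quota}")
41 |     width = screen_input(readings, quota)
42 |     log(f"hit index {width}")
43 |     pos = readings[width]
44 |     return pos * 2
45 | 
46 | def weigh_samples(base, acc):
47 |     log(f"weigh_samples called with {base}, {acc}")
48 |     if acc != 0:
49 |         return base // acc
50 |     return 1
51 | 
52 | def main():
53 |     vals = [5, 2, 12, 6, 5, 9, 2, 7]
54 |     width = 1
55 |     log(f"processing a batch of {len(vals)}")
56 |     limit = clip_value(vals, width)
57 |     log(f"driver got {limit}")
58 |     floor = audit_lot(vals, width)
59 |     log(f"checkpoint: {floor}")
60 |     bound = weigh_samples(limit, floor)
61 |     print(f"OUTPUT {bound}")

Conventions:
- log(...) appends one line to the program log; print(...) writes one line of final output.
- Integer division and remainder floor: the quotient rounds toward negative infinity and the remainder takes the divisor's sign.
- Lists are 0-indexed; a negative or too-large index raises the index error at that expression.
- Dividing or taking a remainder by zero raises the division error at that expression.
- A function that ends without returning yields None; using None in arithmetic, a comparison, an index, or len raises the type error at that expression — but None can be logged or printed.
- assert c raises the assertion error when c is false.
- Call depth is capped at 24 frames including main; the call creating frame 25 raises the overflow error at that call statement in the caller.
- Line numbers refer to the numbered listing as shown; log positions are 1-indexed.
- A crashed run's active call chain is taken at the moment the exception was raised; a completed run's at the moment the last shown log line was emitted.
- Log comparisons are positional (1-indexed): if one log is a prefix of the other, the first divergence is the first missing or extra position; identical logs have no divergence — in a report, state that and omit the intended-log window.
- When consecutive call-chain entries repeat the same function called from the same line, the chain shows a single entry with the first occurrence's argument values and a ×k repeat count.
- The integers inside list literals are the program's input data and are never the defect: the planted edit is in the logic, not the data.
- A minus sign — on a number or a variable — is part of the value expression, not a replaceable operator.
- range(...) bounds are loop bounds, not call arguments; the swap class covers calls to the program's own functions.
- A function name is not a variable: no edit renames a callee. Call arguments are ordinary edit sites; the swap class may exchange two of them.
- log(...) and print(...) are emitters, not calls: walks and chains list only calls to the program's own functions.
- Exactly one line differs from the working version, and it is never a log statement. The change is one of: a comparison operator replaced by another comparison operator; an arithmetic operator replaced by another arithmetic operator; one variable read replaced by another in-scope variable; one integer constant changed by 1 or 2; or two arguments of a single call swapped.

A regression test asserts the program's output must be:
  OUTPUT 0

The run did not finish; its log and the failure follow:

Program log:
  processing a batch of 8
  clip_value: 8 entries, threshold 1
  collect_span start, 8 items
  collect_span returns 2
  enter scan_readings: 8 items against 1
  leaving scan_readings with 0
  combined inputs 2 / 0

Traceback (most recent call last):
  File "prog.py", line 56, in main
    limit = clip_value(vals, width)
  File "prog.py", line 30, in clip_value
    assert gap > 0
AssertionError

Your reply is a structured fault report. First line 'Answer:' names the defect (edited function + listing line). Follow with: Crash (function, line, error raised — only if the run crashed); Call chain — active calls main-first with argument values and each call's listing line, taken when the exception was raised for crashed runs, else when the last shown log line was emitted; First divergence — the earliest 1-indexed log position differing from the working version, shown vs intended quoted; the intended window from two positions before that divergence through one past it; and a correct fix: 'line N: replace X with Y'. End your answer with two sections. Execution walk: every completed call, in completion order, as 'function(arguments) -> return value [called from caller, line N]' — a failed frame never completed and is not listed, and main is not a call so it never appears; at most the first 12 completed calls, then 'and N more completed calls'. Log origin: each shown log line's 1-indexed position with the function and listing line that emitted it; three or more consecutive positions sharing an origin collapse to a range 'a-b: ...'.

Answer: the defect is in main at line 54.
The tell: The earliest visible damage is log position 2 — 'clip_value: 8 entries, threshold 1' rather than the intended 'clip_value: 8 entries, threshold 2'.
Crash: clip_value, line 30, AssertionError.
Call chain: main -> clip_value([5, 2, 12, 6, 5, 9, 2, 7], 1) (called at line 56).
First divergence: position 2; shown 'clip_value: 8 entries, threshold 1' vs intended 'clip_value: 8 entries, threshold 2'.
Intended log window:
  1: processing a batch of 8
  2: clip_value: 8 entries, threshold 2
  3: collect_span start, 8 items
Execution walk:
  collect_span([5, 2, 12, 6, 5, 9, 2, 7]) -> 2  [called from clip_value, line 27]
  scan_readings([5, 2, 12, 6, 5, 9, 2, 7], 1) -> 0  [called from clip_value, line 28]
Log origins:
  1 — main, line 55
  2 — clip_value, line 26
  3 — collect_span, line 2
  4 — collect_span, line 7
  5 — scan_readings, line 11
  6 — scan_readings, line 16
  7 — clip_value, line 29
A correct fix: line 54: replace `1` with `2`.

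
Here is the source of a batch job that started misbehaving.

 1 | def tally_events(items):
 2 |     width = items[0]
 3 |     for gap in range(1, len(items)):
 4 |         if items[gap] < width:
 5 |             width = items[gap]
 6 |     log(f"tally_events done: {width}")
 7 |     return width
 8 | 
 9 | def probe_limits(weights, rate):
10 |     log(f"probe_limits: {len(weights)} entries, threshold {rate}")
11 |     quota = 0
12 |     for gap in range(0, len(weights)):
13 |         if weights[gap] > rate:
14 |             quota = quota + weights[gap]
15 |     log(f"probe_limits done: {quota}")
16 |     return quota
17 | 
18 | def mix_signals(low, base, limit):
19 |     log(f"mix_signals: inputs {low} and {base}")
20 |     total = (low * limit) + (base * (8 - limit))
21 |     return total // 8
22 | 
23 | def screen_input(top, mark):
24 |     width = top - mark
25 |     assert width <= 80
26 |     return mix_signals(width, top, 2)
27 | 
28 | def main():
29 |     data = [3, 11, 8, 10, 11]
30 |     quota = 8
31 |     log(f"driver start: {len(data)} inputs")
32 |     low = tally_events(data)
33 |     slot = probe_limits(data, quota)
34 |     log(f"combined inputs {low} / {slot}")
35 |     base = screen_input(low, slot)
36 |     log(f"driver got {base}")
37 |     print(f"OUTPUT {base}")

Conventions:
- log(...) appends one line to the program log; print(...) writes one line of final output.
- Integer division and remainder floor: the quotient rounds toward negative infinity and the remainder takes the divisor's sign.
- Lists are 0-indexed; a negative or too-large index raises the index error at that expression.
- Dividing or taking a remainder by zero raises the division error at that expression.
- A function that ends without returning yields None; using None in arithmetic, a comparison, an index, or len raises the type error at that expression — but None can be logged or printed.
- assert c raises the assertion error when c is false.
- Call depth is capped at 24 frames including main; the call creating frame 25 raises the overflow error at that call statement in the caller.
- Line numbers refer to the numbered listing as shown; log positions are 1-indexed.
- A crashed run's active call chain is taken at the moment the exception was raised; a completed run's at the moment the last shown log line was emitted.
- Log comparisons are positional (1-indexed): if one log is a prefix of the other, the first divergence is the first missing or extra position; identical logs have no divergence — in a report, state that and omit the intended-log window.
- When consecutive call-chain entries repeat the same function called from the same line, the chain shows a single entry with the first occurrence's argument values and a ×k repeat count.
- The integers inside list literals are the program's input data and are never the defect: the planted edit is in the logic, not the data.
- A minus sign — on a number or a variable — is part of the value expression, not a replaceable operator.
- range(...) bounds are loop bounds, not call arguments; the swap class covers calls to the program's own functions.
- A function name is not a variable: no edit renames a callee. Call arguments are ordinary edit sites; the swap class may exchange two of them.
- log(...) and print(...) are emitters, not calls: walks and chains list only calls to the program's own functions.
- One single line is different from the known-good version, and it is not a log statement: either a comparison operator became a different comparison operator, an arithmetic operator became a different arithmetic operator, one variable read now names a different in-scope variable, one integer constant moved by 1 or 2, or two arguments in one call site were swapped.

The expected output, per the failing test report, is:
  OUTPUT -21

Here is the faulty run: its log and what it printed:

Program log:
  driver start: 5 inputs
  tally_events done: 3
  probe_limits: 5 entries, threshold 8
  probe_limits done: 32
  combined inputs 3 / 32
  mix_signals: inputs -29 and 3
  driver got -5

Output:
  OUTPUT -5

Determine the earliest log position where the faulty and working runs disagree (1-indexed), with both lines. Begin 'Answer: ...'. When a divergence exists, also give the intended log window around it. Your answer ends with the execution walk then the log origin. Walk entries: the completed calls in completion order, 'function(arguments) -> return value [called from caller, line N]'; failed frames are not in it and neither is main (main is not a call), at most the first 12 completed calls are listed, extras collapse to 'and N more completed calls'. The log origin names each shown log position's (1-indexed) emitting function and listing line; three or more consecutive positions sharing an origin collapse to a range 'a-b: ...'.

Answer: position 6 — the shown line 'mix_signals: inputs -29 and 3' should read 'mix_signals: inputs 3 and -29'.
Intended log window:
  4: probe_limits done: 32
  5: combined inputs 3 / 32
  6: mix_signals: inputs 3 and -29
  7: driver got -21
Execution walk:
  tally_events([3, 11, 8, 10, 11]) -> 3  [called from main, line 32]
  probe_limits([3, 11, 8, 10, 11], 8) -> 32  [called from main, line 33]
  mix_signals(-29, 3, 2) -> -5  [called from screen_input, line 26]
  screen_input(3, 32) -> -5  [called from main, line 35]
Log origins:
  1: logged in main at line 31
  2: logged in tally_events at line 6
  3: logged in probe_limits at line 10
  4: logged in probe_limits at line 15
  5: logged in main at line 34
  6: logged in mix_signals at line 19
  7: logged in main at line 36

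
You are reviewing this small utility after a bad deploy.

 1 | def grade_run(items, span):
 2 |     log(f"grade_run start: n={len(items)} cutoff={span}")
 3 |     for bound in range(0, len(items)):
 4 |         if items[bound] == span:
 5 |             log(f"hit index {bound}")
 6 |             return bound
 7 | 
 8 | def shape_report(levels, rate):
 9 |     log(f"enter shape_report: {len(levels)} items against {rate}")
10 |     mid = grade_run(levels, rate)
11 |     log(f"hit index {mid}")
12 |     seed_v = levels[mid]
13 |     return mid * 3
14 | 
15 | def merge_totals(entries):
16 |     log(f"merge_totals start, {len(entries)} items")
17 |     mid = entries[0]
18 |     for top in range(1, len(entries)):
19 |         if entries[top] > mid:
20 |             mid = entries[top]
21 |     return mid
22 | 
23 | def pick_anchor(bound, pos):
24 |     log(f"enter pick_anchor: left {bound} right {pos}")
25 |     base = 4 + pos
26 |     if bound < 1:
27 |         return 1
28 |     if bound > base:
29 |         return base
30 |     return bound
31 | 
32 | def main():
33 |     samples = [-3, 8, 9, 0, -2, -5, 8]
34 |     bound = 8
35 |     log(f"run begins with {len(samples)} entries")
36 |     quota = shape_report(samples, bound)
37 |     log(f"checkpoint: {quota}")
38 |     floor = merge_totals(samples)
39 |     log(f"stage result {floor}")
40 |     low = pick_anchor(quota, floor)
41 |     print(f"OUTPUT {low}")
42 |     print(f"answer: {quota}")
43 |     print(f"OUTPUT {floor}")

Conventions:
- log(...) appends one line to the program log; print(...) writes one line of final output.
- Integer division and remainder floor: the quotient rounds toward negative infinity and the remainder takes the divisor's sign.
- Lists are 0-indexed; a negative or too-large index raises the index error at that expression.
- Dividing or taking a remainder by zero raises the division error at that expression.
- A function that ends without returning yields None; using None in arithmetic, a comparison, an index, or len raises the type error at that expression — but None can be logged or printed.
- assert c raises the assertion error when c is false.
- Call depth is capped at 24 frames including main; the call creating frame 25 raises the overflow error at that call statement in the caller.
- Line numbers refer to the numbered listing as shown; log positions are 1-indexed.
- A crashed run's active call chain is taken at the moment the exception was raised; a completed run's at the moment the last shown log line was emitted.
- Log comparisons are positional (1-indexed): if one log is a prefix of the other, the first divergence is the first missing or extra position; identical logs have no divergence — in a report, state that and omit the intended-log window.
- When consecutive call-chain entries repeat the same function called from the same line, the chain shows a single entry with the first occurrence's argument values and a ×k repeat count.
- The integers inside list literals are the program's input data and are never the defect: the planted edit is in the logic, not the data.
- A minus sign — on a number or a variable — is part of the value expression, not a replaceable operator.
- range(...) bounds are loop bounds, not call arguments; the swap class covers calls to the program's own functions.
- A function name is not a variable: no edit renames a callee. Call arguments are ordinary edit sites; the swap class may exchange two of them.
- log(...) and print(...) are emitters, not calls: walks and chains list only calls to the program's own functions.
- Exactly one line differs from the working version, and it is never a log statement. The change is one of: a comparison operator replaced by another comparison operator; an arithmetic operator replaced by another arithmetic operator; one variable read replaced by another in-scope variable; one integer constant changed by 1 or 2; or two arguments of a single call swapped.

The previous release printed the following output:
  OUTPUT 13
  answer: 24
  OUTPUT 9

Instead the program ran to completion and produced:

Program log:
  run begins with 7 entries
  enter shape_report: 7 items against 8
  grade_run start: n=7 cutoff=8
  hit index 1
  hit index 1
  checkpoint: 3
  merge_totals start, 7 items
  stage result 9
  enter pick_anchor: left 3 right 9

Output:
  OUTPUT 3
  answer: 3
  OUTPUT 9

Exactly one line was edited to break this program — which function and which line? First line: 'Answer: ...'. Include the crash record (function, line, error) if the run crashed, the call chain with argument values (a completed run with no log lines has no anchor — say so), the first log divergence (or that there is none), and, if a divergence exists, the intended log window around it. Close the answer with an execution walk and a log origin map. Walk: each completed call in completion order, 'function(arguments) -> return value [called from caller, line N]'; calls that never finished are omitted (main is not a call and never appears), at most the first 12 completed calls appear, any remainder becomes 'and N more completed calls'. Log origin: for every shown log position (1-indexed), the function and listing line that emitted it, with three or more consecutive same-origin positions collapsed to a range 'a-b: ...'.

Answer: the defect is in shape_report at line 13.
The tell: Everything matches until log position 6, which reads 'checkpoint: 3' in place of 'checkpoint: 24'.
Call chain: main -> pick_anchor(3, 9) (called at line 40).
First divergence: position 6; shown 'checkpoint: 3' vs intended 'checkpoint: 24'.
Intended log window:
  4: hit index 1
  5: hit index 1
  6: checkpoint: 24
  7: merge_totals start, 7 items
Execution walk:
  grade_run([-3, 8, 9, 0, -2, -5, 8], 8) -> 1  [called from shape_report, line 10]
  shape_report([-3, 8, 9, 0, -2, -5, 8], 8) -> 3  [called from main, line 36]
  merge_totals([-3, 8, 9, 0, -2, -5, 8]) -> 9  [called from main, line 38]
  pick_anchor(3, 9) -> 3  [called from main, line 40]
Origin of each log line:
  1: from main, line 35
  2: from shape_report, line 9
  3: from grade_run, line 2
  4: from grade_run, line 5
  5: from shape_report, line 11
  6: from main, line 37
  7: from merge_totals, line 16
  8: from main, line 39
  9: from pick_anchor, line 24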